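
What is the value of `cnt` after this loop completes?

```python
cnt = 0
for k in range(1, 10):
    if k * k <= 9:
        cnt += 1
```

Count numbers where k² ≤ 9
`cnt` takes the values: 0 → 1 → 2 → 3

Answer: 3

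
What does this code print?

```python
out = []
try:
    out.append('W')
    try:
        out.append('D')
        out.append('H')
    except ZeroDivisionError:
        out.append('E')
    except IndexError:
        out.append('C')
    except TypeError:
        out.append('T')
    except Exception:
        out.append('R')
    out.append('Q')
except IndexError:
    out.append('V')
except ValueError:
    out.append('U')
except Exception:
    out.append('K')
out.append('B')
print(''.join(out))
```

Execution trace: 'W' (try body) → 'D' (inner try body) → 'H' (inner try body, no exception) → 'Q' (try body, no exception) → 'B' (after the try/except). Output: WDHQB

Answer: WDHQB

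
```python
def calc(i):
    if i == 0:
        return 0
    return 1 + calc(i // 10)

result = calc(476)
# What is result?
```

Count of digits of 476: 3

Answer: 3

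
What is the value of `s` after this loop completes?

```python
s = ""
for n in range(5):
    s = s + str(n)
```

Concatenate digits 0 to 4
`s` takes the values: "" → "0" → "01" → "012" → "0123" → "01234"

Answer: "01234"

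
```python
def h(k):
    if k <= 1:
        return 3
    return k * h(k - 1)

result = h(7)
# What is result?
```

h(7) = 7 * 6 * 5 * 4 * 3 * 2 * 3 = 15120

Answer: 15120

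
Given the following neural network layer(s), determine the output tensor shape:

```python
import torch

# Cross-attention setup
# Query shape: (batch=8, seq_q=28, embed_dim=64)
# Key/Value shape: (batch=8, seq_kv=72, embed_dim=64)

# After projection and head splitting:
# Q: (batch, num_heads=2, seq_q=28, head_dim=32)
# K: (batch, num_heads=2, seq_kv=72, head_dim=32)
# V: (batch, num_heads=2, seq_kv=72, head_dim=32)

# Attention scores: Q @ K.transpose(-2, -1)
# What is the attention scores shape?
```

Input: (8, 28, 64) -> Output: (8, 2, 28, 72)

Answer: (8, 2, 28, 72)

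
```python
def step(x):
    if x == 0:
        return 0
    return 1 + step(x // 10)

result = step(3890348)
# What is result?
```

Count of digits of 3890348: 7

Answer: 7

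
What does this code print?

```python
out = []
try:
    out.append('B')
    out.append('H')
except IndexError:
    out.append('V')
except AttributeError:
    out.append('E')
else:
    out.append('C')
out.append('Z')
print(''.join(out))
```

Execution trace: 'B' (try body) → 'H' (try body, no exception) → 'C' (else) → 'Z' (after the try/except). Output: BHCZ

Answer: BHCZ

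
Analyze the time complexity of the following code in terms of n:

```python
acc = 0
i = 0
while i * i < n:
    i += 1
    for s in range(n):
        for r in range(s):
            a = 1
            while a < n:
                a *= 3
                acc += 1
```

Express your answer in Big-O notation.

Each loop level contributes: √n × n × n × log n. Multiplying the contributions gives O(n^2√n log n).

Answer: O(n^2√n log n)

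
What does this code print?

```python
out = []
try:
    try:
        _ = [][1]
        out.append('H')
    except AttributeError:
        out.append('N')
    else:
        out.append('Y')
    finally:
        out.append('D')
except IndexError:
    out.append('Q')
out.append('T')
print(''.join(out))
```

Execution trace: 'D' (inner finally) → 'Q' (outer except IndexError) → 'T' (after the try/except). Output: DQT

Answer: DQT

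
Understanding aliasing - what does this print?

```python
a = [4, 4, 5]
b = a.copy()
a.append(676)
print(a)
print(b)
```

Key concept: list.copy() creates independent copy.
Step by step:
`a = [4, 4, 5]` → a = [4, 4, 5]
`b = a.copy()` → b = [4, 4, 5]
`a.append(676)` → a = [4, 4, 5, 676]
`print(a)` → prints [4, 4, 5, 676]
`print(b)` → prints [4, 4, 5]

Answer:
[4, 4, 5, 676]
[4, 4, 5]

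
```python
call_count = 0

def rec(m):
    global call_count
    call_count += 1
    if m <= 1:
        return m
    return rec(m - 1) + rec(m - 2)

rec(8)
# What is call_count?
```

Calls(m) = 1 + Calls(m-1) + Calls(m-2); Calls(0)=Calls(1)=1. For m=8 this gives 67.

Answer: 67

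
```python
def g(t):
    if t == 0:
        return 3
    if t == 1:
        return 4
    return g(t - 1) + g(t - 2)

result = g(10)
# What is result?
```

Build up from base cases: g(0)=3, g(1)=4, g(2)=7, g(3)=11, g(4)=18, g(5)=29, g(6)=47, ..., g(10)=322

Answer: 322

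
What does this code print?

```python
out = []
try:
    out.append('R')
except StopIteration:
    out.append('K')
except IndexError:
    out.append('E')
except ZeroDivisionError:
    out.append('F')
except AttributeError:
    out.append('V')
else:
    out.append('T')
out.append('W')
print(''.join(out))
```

Execution trace: 'R' (try body, no exception) → 'T' (else) → 'W' (after the try/except). Output: RTW

Answer: RTW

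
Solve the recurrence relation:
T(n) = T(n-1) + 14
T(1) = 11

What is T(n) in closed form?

Unrolling: T(n) = T(1) + 14·(n-1) = 11 + 14(n-1) = 14n - 3.

Answer: T(n) = 14n - 3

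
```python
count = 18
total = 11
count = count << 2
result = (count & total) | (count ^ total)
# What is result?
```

Trace:
`count = 18` → count = 18
`total = 11` → total = 11
`count = count << 2` → count = 72
`result = (count & total) | (count ^ total)` → result = 75
So result = 75

Answer: 75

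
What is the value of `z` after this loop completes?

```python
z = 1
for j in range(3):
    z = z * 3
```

Multiply by 3, 3 times: 1 * 3^3 = 27
`z` takes the values: 1 → 3 → 9 → 27

Answer: 27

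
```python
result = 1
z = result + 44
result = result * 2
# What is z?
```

Trace:
`result = 1` → result = 1
`z = result + 44` → z = 45
`result = result * 2` → result = 2
So z = 45

Answer: 45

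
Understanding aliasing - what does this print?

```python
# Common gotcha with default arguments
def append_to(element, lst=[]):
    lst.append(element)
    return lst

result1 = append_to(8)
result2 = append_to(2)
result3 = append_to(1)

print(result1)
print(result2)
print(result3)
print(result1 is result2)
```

Key concept: mutable default argument gotcha.
Step by step:
`result1 = append_to(8)` → result1 = [8]
`result2 = append_to(2)` → result1 = [8, 2] (same object as result2); result2 = [8, 2] (same object as result1)
`result3 = append_to(1)` → result1 = [8, 2, 1] (same object as result2, result3); result2 = [8, 2, 1] (same object as result1, result3); result3 = [8, 2, 1] (same object as result1, result2)
`print(result1)` → prints [8, 2, 1]
`print(result2)` → prints [8, 2, 1]
`print(result3)` → prints [8, 2, 1]
`print(result1 is result2)` → prints True

Answer:
[8, 2, 1]
[8, 2, 1]
[8, 2, 1]
True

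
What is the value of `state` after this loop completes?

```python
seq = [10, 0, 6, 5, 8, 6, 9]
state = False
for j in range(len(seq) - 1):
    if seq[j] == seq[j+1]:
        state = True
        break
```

Check consecutive duplicates in [10, 0, 6, 5, 8, 6, 9]
`state` takes the values: False

Answer: False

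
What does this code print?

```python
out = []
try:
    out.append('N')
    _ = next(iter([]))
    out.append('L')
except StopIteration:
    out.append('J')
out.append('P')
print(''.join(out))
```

Execution trace: 'N' (try body) → 'J' (except StopIteration) → 'P' (after the try/except). Output: NJP

Answer: NJP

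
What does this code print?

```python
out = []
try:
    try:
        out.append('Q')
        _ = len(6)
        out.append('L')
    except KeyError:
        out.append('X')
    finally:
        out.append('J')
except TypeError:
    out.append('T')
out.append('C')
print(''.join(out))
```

Execution trace: 'Q' (inner try body) → 'J' (inner finally) → 'T' (outer except TypeError) → 'C' (after the try/except). Output: QJTC

Answer: QJTC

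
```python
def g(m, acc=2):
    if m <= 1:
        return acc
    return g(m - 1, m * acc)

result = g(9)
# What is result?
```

Accumulator trace (n, acc): (9, 2) -> (8, 18) -> (7, 144) -> (6, 1008) -> (5, 6048) -> (4, 30240) -> (3, 120960) -> (2, 362880) -> (1, 725760) -> return 725760

Answer: 725760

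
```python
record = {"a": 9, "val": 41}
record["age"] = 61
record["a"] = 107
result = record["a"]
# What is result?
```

Trace:
`record = {"a": 9, "val": 41}` → record = {'a': 9, 'val': 41}
`record["age"] = 61` → record = {'a': 9, 'val': 41, 'age': 61}
`record["a"] = 107` → record = {'a': 107, 'val': 41, 'age': 61}
`result = record["a"]` → result = 107
So result = 107

Answer: 107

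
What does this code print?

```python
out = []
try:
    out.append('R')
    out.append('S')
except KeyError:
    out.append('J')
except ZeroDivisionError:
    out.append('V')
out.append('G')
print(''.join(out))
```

Execution trace: 'R' (try body) → 'S' (try body, no exception) → 'G' (after the try/except). Output: RSG

Answer: RSG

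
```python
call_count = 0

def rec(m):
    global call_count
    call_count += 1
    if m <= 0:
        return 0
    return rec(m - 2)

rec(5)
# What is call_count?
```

Linear recursion stepping by 2: 4 calls from m=5 down to ≤0.

Answer: 4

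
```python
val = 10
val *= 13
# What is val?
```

Trace:
`val = 10` → val = 10
`val *= 13` → val = 130
So val = 130

Answer: 130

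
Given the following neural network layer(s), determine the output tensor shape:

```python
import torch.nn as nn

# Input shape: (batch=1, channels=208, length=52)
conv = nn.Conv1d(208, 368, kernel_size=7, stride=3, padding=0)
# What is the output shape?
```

Input: (1, 208, 52) -> Output: (1, 368, 16)

Answer: (1, 368, 16)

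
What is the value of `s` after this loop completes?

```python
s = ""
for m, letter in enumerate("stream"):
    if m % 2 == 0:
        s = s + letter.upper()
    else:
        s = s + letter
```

Uppercase even positions in 'stream'
`s` takes the values: "" → "S" → "St" → "StR" → "StRe" → "StReA" → "StReAm"

Answer: "StReAm"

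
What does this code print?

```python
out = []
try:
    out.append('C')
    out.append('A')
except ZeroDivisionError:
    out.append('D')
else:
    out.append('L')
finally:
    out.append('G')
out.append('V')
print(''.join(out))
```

Execution trace: 'C' (try body) → 'A' (try body, no exception) → 'L' (else) → 'G' (finally) → 'V' (after the try/except). Output: CALGV

Answer: CALGV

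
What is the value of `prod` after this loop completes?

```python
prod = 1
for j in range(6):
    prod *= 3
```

3^6 = 729
`prod` takes the values: 1 → 3 → 9 → 27 → 81 → 243 → 729

Answer: 729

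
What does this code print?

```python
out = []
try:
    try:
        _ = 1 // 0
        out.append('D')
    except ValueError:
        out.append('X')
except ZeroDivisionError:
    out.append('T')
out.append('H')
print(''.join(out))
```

Execution trace: 'T' (outer except ZeroDivisionError) → 'H' (after the try/except). Output: TH

Answer: TH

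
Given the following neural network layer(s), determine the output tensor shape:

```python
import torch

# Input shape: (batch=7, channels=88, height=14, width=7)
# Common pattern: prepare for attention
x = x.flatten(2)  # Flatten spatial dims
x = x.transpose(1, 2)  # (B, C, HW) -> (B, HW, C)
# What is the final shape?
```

Input: (7, 88, 14, 7) -> after flatten(2): (7, 88, 98) -> Output: (7, 98, 88)

Answer: (7, 98, 88)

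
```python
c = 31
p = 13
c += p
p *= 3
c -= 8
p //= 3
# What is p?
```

Trace:
`c = 31` → c = 31
`p = 13` → p = 13
`c += p` → c = 44
`p *= 3` → p = 39
`c -= 8` → c = 36
`p //= 3` → p = 13
So p = 13

Answer: 13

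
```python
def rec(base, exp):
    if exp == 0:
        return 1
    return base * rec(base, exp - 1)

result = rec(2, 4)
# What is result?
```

rec(2, 4) = 2 * 2 * 2 * 2 = 16

Answer: 16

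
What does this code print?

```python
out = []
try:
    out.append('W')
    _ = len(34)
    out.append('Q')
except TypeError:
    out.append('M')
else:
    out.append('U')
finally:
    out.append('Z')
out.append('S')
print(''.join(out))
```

Execution trace: 'W' (try body) → 'M' (except TypeError) → 'Z' (finally) → 'S' (after the try/except). Output: WMZS

Answer: WMZS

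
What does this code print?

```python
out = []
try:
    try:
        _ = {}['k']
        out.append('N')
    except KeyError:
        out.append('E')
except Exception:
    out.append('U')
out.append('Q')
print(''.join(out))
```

Execution trace: 'E' (inner except KeyError) → 'Q' (after the try/except). Output: EQ

Answer: EQ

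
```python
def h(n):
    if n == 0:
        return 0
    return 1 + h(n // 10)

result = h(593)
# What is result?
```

Count of digits of 593: 3

Answer: 3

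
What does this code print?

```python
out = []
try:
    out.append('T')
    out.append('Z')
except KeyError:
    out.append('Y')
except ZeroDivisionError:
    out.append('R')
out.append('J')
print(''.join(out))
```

Execution trace: 'T' (try body) → 'Z' (try body, no exception) → 'J' (after the try/except). Output: TZJ

Answer: TZJ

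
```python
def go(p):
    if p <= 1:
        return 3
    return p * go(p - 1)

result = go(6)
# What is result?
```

go(6) = 6 * 5 * 4 * 3 * 2 * 3 = 2160

Answer: 2160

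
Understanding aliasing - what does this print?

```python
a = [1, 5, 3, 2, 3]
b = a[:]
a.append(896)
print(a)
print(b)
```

Key concept: slice [:] creates copy.
Step by step:
`a = [1, 5, 3, 2, 3]` → a = [1, 5, 3, 2, 3]
`b = a[:]` → b = [1, 5, 3, 2, 3]
`a.append(896)` → a = [1, 5, 3, 2, 3, 896]
`print(a)` → prints [1, 5, 3, 2, 3, 896]
`print(b)` → prints [1, 5, 3, 2, 3]

Answer:
[1, 5, 3, 2, 3, 896]
[1, 5, 3, 2, 3]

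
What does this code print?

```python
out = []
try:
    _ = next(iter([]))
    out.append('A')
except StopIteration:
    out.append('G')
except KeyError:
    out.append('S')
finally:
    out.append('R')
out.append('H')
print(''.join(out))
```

Execution trace: 'G' (except StopIteration) → 'R' (finally) → 'H' (after the try/except). Output: GRH

Answer: GRH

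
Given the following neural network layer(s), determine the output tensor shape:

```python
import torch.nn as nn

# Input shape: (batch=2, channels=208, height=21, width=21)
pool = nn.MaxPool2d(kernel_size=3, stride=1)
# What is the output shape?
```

Input: (2, 208, 21, 21) -> Output: (2, 208, 19, 19)

Answer: (2, 208, 19, 19)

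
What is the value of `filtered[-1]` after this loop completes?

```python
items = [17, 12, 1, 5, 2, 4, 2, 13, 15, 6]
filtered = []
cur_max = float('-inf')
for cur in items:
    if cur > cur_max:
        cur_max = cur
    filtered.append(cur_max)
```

Running max ends at 17
`filtered` takes the values: [] → [17] → [17, 17] → [17, 17, 17] → [17, 17, 17, 17] → [17, 17, 17, 17, 17] → [17, 17, 17, 17, 17, 17] → [17, 17, 17, 17, 17, 17, 17] → [17, 17, 17, 17, 17, 17, 17, 17] → [17, 17, 17, 17, 17, 17, 17, 17, 17] → [17, 17, 17, 17, 17, 17, 17, 17, 17, 17]
So `filtered[-1]` = 17

Answer: 17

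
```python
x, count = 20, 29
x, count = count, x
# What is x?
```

Trace:
`x, count = 20, 29` → x = 20; count = 29
`x, count = count, x` → x = 29; count = 20
So x = 29

Answer: 29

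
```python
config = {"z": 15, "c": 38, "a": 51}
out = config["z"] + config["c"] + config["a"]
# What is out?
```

Trace:
`config = {"z": 15, "c": 38, "a": 51}` → config = {'z': 15, 'c': 38, 'a': 51}
`out = config["z"] + config["c"] + config["a"]` → out = 104
So out = 104

Answer: 104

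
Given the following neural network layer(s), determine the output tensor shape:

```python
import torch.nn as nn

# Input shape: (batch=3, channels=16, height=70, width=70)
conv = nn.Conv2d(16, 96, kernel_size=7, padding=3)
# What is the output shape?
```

Input: (3, 16, 70, 70) -> Output: (3, 96, 70, 70)

Answer: (3, 96, 70, 70)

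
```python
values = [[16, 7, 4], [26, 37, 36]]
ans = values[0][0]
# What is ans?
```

Trace:
`values = [[16, 7, 4], [26, 37, 36]]` → values = [[16, 7, 4], [26, 37, 36]]
`ans = values[0][0]` → ans = 16
So ans = 16

Answer: 16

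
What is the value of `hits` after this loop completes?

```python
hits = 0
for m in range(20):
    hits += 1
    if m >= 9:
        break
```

Loop breaks when m reaches 9, hits is 10
`hits` takes the values: 0 → 1 → 2 → 3 → 4 → 5 → 6 → 7 → 8 → 9 → 10

Answer: 10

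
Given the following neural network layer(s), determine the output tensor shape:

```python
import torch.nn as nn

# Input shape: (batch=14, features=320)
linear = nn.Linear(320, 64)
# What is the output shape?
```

Input: (14, 320) -> Output: (14, 64)

Answer: (14, 64)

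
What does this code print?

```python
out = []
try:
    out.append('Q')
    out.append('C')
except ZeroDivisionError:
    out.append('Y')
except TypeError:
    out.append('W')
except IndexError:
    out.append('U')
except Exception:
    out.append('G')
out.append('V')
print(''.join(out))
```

Execution trace: 'Q' (try body) → 'C' (try body, no exception) → 'V' (after the try/except). Output: QCV

Answer: QCV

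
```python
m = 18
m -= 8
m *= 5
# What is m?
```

Trace:
`m = 18` → m = 18
`m -= 8` → m = 10
`m *= 5` → m = 50
So m = 50

Answer: 50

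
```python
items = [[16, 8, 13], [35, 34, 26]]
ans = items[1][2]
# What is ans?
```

Trace:
`items = [[16, 8, 13], [35, 34, 26]]` → items = [[16, 8, 13], [35, 34, 26]]
`ans = items[1][2]` → ans = 26
So ans = 26

Answer: 26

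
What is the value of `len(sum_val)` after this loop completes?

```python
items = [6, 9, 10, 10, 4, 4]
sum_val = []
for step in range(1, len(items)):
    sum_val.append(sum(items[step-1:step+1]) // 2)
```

Number of 2-element averages
`sum_val` takes the values: [] → [7] → [7, 9] → [7, 9, 10] → [7, 9, 10, 7] → [7, 9, 10, 7, 4]
So `len(sum_val)` = 5

Answer: 5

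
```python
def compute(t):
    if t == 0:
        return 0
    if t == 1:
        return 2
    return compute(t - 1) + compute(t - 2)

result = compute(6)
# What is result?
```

Build up from base cases: compute(0)=0, compute(1)=2, compute(2)=2, compute(3)=4, compute(4)=6, compute(5)=10, compute(6)=16

Answer: 16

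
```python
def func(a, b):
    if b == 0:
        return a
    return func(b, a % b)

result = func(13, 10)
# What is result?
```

func(13, 10) -> func(10, 3) -> func(3, 1) -> func(1, 0) -> 1

Answer: 1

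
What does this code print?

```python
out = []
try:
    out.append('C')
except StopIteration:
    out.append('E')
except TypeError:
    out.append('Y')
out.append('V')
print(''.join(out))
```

Execution trace: 'C' (try body, no exception) → 'V' (after the try/except). Output: CV

Answer: CV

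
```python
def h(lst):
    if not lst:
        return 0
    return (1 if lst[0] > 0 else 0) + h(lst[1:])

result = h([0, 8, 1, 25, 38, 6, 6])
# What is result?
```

Count of positive elements in [0, 8, 1, 25, 38, 6, 6] = 6

Answer: 6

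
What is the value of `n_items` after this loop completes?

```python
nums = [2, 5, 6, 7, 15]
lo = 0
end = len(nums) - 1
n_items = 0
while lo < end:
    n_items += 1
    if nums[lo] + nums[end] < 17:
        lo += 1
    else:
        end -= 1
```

Steps to find pair summing to 17
`n_items` takes the values: 0 → 1 → 2 → 3 → 4

Answer: 4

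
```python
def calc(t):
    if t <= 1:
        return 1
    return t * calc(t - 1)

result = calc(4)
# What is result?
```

calc(4) = 4 * 3 * 2 * 1 = 24

Answer: 24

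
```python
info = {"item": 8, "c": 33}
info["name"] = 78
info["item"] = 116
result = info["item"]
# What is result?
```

Trace:
`info = {"item": 8, "c": 33}` → info = {'item': 8, 'c': 33}
`info["name"] = 78` → info = {'item': 8, 'c': 33, 'name': 78}
`info["item"] = 116` → info = {'item': 116, 'c': 33, 'name': 78}
`result = info["item"]` → result = 116
So result = 116

Answer: 116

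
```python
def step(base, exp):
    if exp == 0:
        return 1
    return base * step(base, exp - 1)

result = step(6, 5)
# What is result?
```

step(6, 5) = 6 * 6 * 6 * 6 * 6 = 7776

Answer: 7776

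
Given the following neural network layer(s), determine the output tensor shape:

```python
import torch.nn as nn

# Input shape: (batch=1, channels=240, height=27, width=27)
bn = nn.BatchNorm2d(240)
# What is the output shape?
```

Input: (1, 240, 27, 27) -> Output: (1, 240, 27, 27)

Answer: (1, 240, 27, 27)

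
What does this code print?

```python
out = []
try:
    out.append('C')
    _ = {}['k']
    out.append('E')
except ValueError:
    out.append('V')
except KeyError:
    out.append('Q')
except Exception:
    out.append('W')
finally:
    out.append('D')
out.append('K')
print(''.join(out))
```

Execution trace: 'C' (try body) → 'Q' (except KeyError) → 'D' (finally) → 'K' (after the try/except). Output: CQDK

Answer: CQDK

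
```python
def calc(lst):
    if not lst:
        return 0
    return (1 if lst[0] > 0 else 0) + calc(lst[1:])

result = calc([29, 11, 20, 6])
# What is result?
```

Count of positive elements in [29, 11, 20, 6] = 4

Answer: 4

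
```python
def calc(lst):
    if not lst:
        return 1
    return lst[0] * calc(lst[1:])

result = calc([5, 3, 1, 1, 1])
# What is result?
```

Product over [5, 3, 1, 1, 1] = 5 * 3 * 1 * 1 * 1 = 15

Answer: 15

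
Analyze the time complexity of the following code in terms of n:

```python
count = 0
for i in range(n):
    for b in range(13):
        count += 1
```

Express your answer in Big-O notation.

Each loop level contributes: n × 1. Multiplying the contributions gives O(n).

Answer: O(n)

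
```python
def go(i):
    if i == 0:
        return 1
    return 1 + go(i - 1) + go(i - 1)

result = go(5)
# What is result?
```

go(i) = 1 + 2·go(i-1), go(0)=1. Closed form: (1+1)·2^5 - 1 = 63.

Answer: 63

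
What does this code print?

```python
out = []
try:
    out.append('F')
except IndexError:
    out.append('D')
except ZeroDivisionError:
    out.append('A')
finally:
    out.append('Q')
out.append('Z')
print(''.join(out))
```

Execution trace: 'F' (try body, no exception) → 'Q' (finally) → 'Z' (after the try/except). Output: FQZ

Answer: FQZ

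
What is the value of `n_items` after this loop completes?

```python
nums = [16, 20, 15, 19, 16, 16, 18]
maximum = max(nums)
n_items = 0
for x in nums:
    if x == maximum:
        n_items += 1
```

Count of max value 20 in [16, 20, 15, 19, 16, 16, 18]
`n_items` takes the values: 0 → 1

Answer: 1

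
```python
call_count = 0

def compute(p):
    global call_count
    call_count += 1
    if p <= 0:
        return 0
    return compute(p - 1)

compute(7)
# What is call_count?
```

Linear recursion stepping by 1: 8 calls from p=7 down to ≤0.

Answer: 8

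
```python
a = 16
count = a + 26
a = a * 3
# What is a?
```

Trace:
`a = 16` → a = 16
`count = a + 26` → count = 42
`a = a * 3` → a = 48
So a = 48

Answer: 48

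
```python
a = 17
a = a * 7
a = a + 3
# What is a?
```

Trace:
`a = 17` → a = 17
`a = a * 7` → a = 119
`a = a + 3` → a = 122
So a = 122

Answer: 122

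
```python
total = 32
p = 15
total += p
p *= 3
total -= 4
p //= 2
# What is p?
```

Trace:
`total = 32` → total = 32
`p = 15` → p = 15
`total += p` → total = 47
`p *= 3` → p = 45
`total -= 4` → total = 43
`p //= 2` → p = 22
So p = 22

Answer: 22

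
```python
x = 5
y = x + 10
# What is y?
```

Trace:
`x = 5` → x = 5
`y = x + 10` → y = 15
So y = 15

Answer: 15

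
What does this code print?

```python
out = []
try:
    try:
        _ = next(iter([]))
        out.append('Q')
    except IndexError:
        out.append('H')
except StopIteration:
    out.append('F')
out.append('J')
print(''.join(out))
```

Execution trace: 'F' (outer except StopIteration) → 'J' (after the try/except). Output: FJ

Answer: FJ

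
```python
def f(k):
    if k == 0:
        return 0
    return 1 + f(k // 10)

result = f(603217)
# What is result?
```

Count of digits of 603217: 6

Answer: 6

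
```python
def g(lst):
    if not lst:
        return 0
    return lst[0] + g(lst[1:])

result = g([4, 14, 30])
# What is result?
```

4 + 14 + 30 + 0 = 48

Answer: 48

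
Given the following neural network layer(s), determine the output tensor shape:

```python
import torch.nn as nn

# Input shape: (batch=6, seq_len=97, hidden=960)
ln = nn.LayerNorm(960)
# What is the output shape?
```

Input: (6, 97, 960) -> Output: (6, 97, 960)

Answer: (6, 97, 960)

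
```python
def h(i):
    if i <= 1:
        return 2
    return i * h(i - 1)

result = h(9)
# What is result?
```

h(9) = 9 * 8 * 7 * 6 * 5 * 4 * 3 * 2 * 2 = 725760

Answer: 725760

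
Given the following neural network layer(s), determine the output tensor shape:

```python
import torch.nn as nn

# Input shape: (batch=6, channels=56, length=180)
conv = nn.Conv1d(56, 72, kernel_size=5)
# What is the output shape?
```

Input: (6, 56, 180) -> Output: (6, 72, 176)

Answer: (6, 72, 176)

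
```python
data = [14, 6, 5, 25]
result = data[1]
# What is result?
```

Trace:
`data = [14, 6, 5, 25]` → data = [14, 6, 5, 25]
`result = data[1]` → result = 6
So result = 6

Answer: 6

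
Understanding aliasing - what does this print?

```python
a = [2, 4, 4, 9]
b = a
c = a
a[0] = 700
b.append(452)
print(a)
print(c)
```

Key concept: multiple aliases.
Step by step:
`a = [2, 4, 4, 9]` → a = [2, 4, 4, 9]
`b = a` → b = [2, 4, 4, 9] (same object as a)
`c = a` → c = [2, 4, 4, 9] (same object as a, b)
`a[0] = 700` → a = [700, 4, 4, 9] (same object as b, c); b = [700, 4, 4, 9] (same object as a, c); c = [700, 4, 4, 9] (same object as a, b)
`b.append(452)` → a = [700, 4, 4, 9, 452] (same object as b, c); b = [700, 4, 4, 9, 452] (same object as a, c); c = [700, 4, 4, 9, 452] (same object as a, b)
`print(a)` → prints [700, 4, 4, 9, 452]
`print(c)` → prints [700, 4, 4, 9, 452]

Answer:
[700, 4, 4, 9, 452]
[700, 4, 4, 9, 452]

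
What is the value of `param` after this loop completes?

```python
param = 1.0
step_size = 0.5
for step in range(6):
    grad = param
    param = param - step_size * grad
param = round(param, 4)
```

Gradient descent: w = 1.0 * (1 - 0.5)^6
`param` takes the values: 1.0 → 0.5 → 0.25 → 0.125 → 0.0625 → 0.03125 → 0.015625 → 0.0156

Answer: 0.0156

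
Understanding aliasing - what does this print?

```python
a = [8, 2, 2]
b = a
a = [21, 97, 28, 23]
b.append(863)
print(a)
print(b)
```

Key concept: rebinding vs mutation: a is rebound to a new list, b still points at the original.
Step by step:
`a = [8, 2, 2]` → a = [8, 2, 2]
`b = a` → b = [8, 2, 2] (same object as a)
`a = [21, 97, 28, 23]` → a = [21, 97, 28, 23]
`b.append(863)` → b = [8, 2, 2, 863]
`print(a)` → prints [21, 97, 28, 23]
`print(b)` → prints [8, 2, 2, 863]

Answer:
[21, 97, 28, 23]
[8, 2, 2, 863]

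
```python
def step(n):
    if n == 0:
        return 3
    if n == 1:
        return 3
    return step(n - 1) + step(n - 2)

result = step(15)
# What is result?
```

Build up from base cases: step(0)=3, step(1)=3, step(2)=6, step(3)=9, step(4)=15, step(5)=24, step(6)=39, ..., step(15)=2961

Answer: 2961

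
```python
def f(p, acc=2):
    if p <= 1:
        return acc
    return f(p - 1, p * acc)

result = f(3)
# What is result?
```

Accumulator trace (n, acc): (3, 2) -> (2, 6) -> (1, 12) -> return 12

Answer: 12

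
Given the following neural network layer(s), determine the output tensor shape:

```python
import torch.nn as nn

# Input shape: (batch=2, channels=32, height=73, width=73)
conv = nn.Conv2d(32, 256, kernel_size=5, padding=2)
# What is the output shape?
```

Input: (2, 32, 73, 73) -> Output: (2, 256, 73, 73)

Answer: (2, 256, 73, 73)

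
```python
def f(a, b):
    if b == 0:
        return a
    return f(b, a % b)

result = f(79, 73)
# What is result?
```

f(79, 73) -> f(73, 6) -> f(6, 1) -> f(1, 0) -> 1

Answer: 1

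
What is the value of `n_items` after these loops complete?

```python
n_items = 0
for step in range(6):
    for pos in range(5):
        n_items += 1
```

6 * 5 = 30
`n_items` takes the values: 0 → 1 → 2 → 3 → 4 → 5 → 6 → 7 → 8 → 9 → 10 → 11 → 12 → 13 → 14 → 15 → 16 → 17 → 18 → 19 → 20 → 21 → 22 → 23 → 24 → 25 → 26 → 27 → 28 → 29 → 30

Answer: 30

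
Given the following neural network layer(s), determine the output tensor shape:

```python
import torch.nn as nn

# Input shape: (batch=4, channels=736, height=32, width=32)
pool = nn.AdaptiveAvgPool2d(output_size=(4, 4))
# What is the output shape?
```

Input: (4, 736, 32, 32) -> Output: (4, 736, 4, 4)

Answer: (4, 736, 4, 4)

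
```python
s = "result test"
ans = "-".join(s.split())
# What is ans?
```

Trace:
`s = "result test"` → s = 'result test'
`ans = "-".join(s.split())` → ans = 'result-test'
So ans = 'result-test'

Answer: 'result-test'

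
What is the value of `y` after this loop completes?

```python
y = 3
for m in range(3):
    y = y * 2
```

Multiply by 2, 3 times: 3 * 2^3 = 24
`y` takes the values: 3 → 6 → 12 → 24

Answer: 24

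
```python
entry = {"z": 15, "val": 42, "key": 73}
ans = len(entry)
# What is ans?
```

Trace:
`entry = {"z": 15, "val": 42, "key": 73}` → entry = {'z': 15, 'val': 42, 'key': 73}
`ans = len(entry)` → ans = 3
So ans = 3

Answer: 3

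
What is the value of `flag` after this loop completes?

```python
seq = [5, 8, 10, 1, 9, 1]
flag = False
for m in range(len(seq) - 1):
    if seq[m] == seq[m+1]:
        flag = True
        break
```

Check consecutive duplicates in [5, 8, 10, 1, 9, 1]
`flag` takes the values: False

Answer: False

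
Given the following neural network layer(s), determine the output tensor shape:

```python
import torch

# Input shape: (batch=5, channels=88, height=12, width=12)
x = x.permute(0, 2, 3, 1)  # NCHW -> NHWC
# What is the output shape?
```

Input: (5, 88, 12, 12) -> Output: (5, 12, 12, 88)

Answer: (5, 12, 12, 88)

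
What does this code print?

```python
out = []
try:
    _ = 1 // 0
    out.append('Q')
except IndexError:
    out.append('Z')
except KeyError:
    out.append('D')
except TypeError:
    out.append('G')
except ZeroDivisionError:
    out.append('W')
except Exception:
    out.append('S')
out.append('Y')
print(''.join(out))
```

Execution trace: 'W' (except ZeroDivisionError) → 'Y' (after the try/except). Output: WY

Answer: WY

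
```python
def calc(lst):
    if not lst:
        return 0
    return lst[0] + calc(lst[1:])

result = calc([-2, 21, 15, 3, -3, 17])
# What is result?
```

(-2) + 21 + 15 + 3 + (-3) + 17 + 0 = 51

Answer: 51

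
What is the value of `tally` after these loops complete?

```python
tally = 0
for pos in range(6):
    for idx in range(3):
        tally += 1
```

6 * 3 = 18
`tally` takes the values: 0 → 1 → 2 → 3 → 4 → 5 → 6 → 7 → 8 → 9 → 10 → 11 → 12 → 13 → 14 → 15 → 16 → 17 → 18

Answer: 18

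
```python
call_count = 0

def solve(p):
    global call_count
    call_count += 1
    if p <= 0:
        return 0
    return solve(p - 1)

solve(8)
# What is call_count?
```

Linear recursion stepping by 1: 9 calls from p=8 down to ≤0.

Answer: 9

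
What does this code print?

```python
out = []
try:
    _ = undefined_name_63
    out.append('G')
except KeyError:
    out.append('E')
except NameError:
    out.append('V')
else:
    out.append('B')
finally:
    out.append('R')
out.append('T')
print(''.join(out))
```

Execution trace: 'V' (except NameError) → 'R' (finally) → 'T' (after the try/except). Output: VRT

Answer: VRT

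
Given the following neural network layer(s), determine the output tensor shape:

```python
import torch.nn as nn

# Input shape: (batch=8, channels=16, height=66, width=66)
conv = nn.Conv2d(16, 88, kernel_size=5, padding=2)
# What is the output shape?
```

Input: (8, 16, 66, 66) -> Output: (8, 88, 66, 66)

Answer: (8, 88, 66, 66)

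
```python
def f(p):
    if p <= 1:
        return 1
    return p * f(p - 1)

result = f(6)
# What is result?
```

f(6) = 6 * 5 * 4 * 3 * 2 * 1 = 720

Answer: 720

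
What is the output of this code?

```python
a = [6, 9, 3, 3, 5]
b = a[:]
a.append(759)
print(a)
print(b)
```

Key concept: slice [:] creates copy.
Step by step:
`a = [6, 9, 3, 3, 5]` → a = [6, 9, 3, 3, 5]
`b = a[:]` → b = [6, 9, 3, 3, 5]
`a.append(759)` → a = [6, 9, 3, 3, 5, 759]
`print(a)` → prints [6, 9, 3, 3, 5, 759]
`print(b)` → prints [6, 9, 3, 3, 5]

Answer:
[6, 9, 3, 3, 5, 759]
[6, 9, 3, 3, 5]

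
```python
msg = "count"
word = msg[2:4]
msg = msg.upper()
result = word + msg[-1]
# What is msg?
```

Trace:
`msg = "count"` → msg = 'count'
`word = msg[2:4]` → word = 'un'
`msg = msg.upper()` → msg = 'COUNT'
`result = word + msg[-1]` → result = 'unT'
So msg = 'COUNT'

Answer: 'COUNT'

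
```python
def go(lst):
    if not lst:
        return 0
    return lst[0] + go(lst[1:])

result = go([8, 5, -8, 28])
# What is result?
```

8 + 5 + (-8) + 28 + 0 = 33

Answer: 33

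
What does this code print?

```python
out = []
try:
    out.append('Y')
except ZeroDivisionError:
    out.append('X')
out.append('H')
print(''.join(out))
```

Execution trace: 'Y' (try body, no exception) → 'H' (after the try/except). Output: YH

Answer: YH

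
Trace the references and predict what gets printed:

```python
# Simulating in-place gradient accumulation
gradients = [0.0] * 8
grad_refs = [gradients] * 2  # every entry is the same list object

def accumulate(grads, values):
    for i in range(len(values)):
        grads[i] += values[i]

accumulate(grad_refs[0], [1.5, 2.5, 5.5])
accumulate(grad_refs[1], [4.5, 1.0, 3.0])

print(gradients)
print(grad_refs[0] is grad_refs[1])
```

Key concept: gradient accumulation aliasing.
Step by step:
`gradients = [0.0] * 8` → gradients = [0.0, 0.0, 0.0, 0.0, 0.0, 0.0, 0.0, 0.0]
`grad_refs = [gradients] * 2` → grad_refs = [[0.0, 0.0, 0.0, 0.0, 0.0, 0.0, 0.0, 0.0], [0.0, 0.0, 0.0, 0.0, 0.0, 0.0, 0.0, 0.0]]
`accumulate(grad_refs[0], [1.5, 2.5, 5.5])` → gradients = [1.5, 2.5, 5.5, 0.0, 0.0, 0.0, 0.0, 0.0]; grad_refs = [[1.5, 2.5, 5.5, 0.0, 0.0, 0.0, 0.0, 0.0], [1.5, 2.5, 5.5, 0.0, 0.0, 0.0, 0.0, 0.0]]
`accumulate(grad_refs[1], [4.5, 1.0, 3.0])` → gradients = [6.0, 3.5, 8.5, 0.0, 0.0, 0.0, 0.0, 0.0]; grad_refs = [[6.0, 3.5, 8.5, 0.0, 0.0, 0.0, 0.0, 0.0], [6.0, 3.5, 8.5, 0.0, 0.0, 0.0, 0.0, 0.0]]
`print(gradients)` → prints [6.0, 3.5, 8.5, 0.0, 0.0, 0.0, 0.0, 0.0]
`print(grad_refs[0] is grad_refs[1])` → prints True

Answer:
[6.0, 3.5, 8.5, 0.0, 0.0, 0.0, 0.0, 0.0]
True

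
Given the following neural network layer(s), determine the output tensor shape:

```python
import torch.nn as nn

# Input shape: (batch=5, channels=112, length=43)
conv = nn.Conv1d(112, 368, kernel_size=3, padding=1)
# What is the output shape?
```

Input: (5, 112, 43) -> Output: (5, 368, 43)

Answer: (5, 368, 43)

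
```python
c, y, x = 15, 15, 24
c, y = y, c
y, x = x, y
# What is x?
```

Trace:
`c, y, x = 15, 15, 24` → c = 15; y = 15; x = 24
`c, y = y, c` → c = 15; y = 15
`y, x = x, y` → y = 24; x = 15
So x = 15

Answer: 15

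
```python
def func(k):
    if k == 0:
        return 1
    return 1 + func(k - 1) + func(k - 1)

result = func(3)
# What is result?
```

func(k) = 1 + 2·func(k-1), func(0)=1. Closed form: (1+1)·2^3 - 1 = 15.

Answer: 15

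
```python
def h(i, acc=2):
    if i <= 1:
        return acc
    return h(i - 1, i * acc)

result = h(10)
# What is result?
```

Accumulator trace (n, acc): (10, 2) -> (9, 20) -> (8, 180) -> (7, 1440) -> (6, 10080) -> (5, 60480) -> (4, 302400) -> (3, 1209600) -> (2, 3628800) -> (1, 7257600) -> return 7257600

Answer: 7257600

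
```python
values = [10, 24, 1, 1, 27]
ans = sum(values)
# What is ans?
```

Trace:
`values = [10, 24, 1, 1, 27]` → values = [10, 24, 1, 1, 27]
`ans = sum(values)` → ans = 63
So ans = 63

Answer: 63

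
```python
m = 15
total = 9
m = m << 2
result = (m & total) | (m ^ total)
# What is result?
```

Trace:
`m = 15` → m = 15
`total = 9` → total = 9
`m = m << 2` → m = 60
`result = (m & total) | (m ^ total)` → result = 61
So result = 61

Answer: 61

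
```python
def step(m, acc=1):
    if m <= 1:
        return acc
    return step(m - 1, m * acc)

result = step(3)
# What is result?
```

Accumulator trace (n, acc): (3, 1) -> (2, 3) -> (1, 6) -> return 6

Answer: 6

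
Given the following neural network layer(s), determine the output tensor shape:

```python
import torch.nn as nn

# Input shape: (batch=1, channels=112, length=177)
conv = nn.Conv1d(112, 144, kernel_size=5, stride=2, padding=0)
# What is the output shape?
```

Input: (1, 112, 177) -> Output: (1, 144, 87)

Answer: (1, 144, 87)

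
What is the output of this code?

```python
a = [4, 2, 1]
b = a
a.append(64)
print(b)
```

Key concept: basic list aliasing.
Step by step:
`a = [4, 2, 1]` → a = [4, 2, 1]
`b = a` → b = [4, 2, 1] (same object as a)
`a.append(64)` → a = [4, 2, 1, 64] (same object as b); b = [4, 2, 1, 64] (same object as a)
`print(b)` → prints [4, 2, 1, 64]

Answer: [4, 2, 1, 64]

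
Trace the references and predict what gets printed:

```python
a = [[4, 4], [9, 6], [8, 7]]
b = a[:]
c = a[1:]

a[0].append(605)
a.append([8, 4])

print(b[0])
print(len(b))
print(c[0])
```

Key concept: slice with nested mutation.
Step by step:
`a = [[4, 4], [9, 6], [8, 7]]` → a = [[4, 4], [9, 6], [8, 7]]
`b = a[:]` → b = [[4, 4], [9, 6], [8, 7]]
`c = a[1:]` → c = [[9, 6], [8, 7]]
`a[0].append(605)` → a = [[4, 4, 605], [9, 6], [8, 7]]; b = [[4, 4, 605], [9, 6], [8, 7]]
`a.append([8, 4])` → a = [[4, 4, 605], [9, 6], [8, 7], [8, 4]]
`print(b[0])` → prints [4, 4, 605]
`print(len(b))` → prints 3
`print(c[0])` → prints [9, 6]

Answer:
[4, 4, 605]
3
[9, 6]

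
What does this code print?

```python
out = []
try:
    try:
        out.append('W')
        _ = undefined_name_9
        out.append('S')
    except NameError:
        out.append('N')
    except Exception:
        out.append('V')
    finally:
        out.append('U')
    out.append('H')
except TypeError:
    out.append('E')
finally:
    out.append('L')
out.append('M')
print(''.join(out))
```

Execution trace: 'W' (inner try body) → 'N' (inner except NameError) → 'U' (inner finally) → 'H' (try body, no exception) → 'L' (finally) → 'M' (after the try/except). Output: WNUHLM

Answer: WNUHLM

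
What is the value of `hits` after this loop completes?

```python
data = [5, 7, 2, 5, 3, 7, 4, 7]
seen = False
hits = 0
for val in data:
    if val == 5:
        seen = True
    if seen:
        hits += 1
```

Count elements after first 5 in [5, 7, 2, 5, 3, 7, 4, 7]
`hits` takes the values: 0 → 1 → 2 → 3 → 4 → 5 → 6 → 7 → 8

Answer: 8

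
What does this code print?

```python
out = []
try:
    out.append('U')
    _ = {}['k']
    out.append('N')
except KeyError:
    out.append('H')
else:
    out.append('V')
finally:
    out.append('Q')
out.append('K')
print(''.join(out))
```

Execution trace: 'U' (try body) → 'H' (except KeyError) → 'Q' (finally) → 'K' (after the try/except). Output: UHQK

Answer: UHQK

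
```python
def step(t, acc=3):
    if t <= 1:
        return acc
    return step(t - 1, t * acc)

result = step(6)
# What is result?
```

Accumulator trace (n, acc): (6, 3) -> (5, 18) -> (4, 90) -> (3, 360) -> (2, 1080) -> (1, 2160) -> return 2160

Answer: 2160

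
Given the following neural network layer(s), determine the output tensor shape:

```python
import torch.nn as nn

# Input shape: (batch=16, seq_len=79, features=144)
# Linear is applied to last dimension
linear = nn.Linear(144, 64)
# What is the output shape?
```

Input: (16, 79, 144) -> Output: (16, 79, 64)

Answer: (16, 79, 64)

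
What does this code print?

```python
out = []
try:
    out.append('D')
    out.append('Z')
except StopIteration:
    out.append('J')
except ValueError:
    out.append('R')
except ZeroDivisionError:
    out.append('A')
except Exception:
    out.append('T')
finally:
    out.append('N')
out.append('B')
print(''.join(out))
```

Execution trace: 'D' (try body) → 'Z' (try body, no exception) → 'N' (finally) → 'B' (after the try/except). Output: DZNB

Answer: DZNB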